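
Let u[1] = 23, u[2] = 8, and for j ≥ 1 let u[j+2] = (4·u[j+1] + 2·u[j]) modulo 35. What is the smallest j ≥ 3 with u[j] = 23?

12

u[1] = 23; u[2] = 8; u[3] = 8; u[4] = 13; u[5] = 33; u[6] = 18; u[7] = 33; u[8] = 28; u[9] = 3; u[10] = 33; u[11] = 33; u[12] = 23; u[13] = 18; u[14] = 13; u[15] = 18; u[16] = 28; u[17] = 8; u[18] = 18; u[19] = 18; u[20] = 3; u[21] = 13; u[22] = 23; u[23] = 13; u[24] = 28; u[25] = 33; u[26] = 13; u[27] = 13; u[28] = 8; u[29] = 23; u[30] = 3; u[31] = 23; u[32] = 28; u[33] = 18; u[34] = 23; u[35] = 23; u[36] = 33; u[37] = 3; u[38] = 8; u[39] = 3; u[40] = 28; u[41] = 13; u[42] = 3; u[43] = 3; u[44] = 18; u[45] = 8; u[46] = 33; u[47] = 8; u[48] = 28; u[49] = 23; u[50] = 8.
The sequence repeats with period 48.
The value 23 first appears (with j ≥ 3) at u[12].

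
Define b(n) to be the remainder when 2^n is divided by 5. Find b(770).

4

b(0) = 1,  b(1) = 2,  b(2) = 4,  b(3) = 3,  b(4) = 1.
The sequence repeats with period 4.
(770 - 0) mod 4 = 2, so b(770) = b(2) = 4.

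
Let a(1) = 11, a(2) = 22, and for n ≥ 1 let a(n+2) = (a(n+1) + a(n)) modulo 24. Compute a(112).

23

Listing terms: a(1) = 11, a(2) = 22, a(3) = 9, a(4) = 7, a(5) = 16, a(6) = 23, a(7) = 15, a(8) = 14, a(9) = 5, a(10) = 19, a(11) = 0, a(12) = 19, a(13) = 19, a(14) = 14, a(15) = 9, a(16) = 23, a(17) = 8, a(18) = 7, a(19) = 15, a(20) = 22, a(21) = 13, a(22) = 11, a(23) = 0, a(24) = 11, a(25) = 11, a(26) = 22.
Since (a(25), a(26)) = (a(1), a(2)) = (11, 22) (two consecutive terms determine the rest), the sequence is periodic with period 24.
So a(112) = a(1 + ((112-1) mod 24)) = a(16) = 23.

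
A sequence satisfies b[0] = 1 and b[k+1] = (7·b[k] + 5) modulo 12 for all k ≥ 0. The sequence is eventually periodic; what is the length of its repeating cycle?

Listing terms: b[0] = 1; b[1] = 0; b[2] = 5; b[3] = 4; b[4] = 9; b[5] = 8; b[6] = 1.
Since b[6] = b[0] = 1, the sequence is periodic with period 6.

6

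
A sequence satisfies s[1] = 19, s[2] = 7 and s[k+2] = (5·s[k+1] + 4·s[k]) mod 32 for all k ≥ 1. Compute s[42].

Listing terms: s[1] = 19; s[2] = 7; s[3] = 15; s[4] = 7; s[5] = 31; s[6] = 23; s[7] = 15; s[8] = 7.
Since (s[7], s[8]) = (s[3], s[4]) = (15, 7) (two consecutive terms determine the rest), the sequence is eventually periodic: after a pre-period of length 2 it cycles with period 4.
For k ≥ 3, s[k] depends only on (k - 3) mod 4. (42 - 3) mod 4 = 3, so s[42] = s[6] = 23.

23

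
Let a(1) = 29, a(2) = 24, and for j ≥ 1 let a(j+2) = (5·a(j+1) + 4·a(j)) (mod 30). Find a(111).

We have a(1) = 29,  a(2) = 24,  a(3) = 26,  a(4) = 16,  a(5) = 4,  a(6) = 24,  a(7) = 16,  a(8) = 26,  a(9) = 14,  a(10) = 24,  a(11) = 26.
Since (a(10), a(11)) = (a(2), a(3)) = (24, 26) (two consecutive terms determine the rest), the sequence is eventually periodic: after a pre-period of length 1 it cycles with period 8.
For j ≥ 2, a(j) depends only on (j - 2) mod 8. (111 - 2) mod 8 = 5, so a(111) = a(7) = 16.

16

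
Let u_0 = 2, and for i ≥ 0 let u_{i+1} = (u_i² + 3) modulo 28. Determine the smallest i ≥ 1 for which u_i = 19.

u_0 = 2; u_1 = 7; u_2 = 24; u_3 = 19; u_4 = 0; u_5 = 3; u_6 = 12; u_7 = 7.
Since u_7 = u_1 = 7, the sequence is eventually periodic: after a pre-period of length 1 it cycles with period 6.
The value 19 first appears (with i ≥ 1) at u_3.

3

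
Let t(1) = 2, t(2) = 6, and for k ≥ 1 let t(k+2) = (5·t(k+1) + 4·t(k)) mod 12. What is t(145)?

t(1) = 2; t(2) = 6; t(3) = 2; t(4) = 10; t(5) = 10; t(6) = 6; t(7) = 10; t(8) = 2; t(9) = 2; t(10) = 6.
Since (t(9), t(10)) = (t(1), t(2)) = (2, 6) (two consecutive terms determine the rest), the sequence is periodic with period 8.
(145 - 1) mod 8 = 0, so t(145) = t(1) = 2.

2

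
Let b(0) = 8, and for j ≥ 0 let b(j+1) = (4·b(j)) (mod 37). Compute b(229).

Computing terms: b(0) = 8, b(1) = 32, b(2) = 17, b(3) = 31, b(4) = 13, b(5) = 15, b(6) = 23, b(7) = 18, b(8) = 35, b(9) = 29, b(10) = 5, b(11) = 20, b(12) = 6, b(13) = 24, b(14) = 22, b(15) = 14, b(16) = 19, b(17) = 2, b(18) = 8.
Since b(18) = b(0) = 8, the sequence is periodic with period 18.
So b(229) = b(0 + ((229-0) mod 18)) = b(13) = 24.

24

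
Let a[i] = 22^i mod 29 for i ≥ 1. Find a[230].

Computing terms: a[1] = 22, a[2] = 20, a[3] = 5, a[4] = 23, a[5] = 13, a[6] = 25, a[7] = 28, a[8] = 7, a[9] = 9, a[10] = 24, a[11] = 6, a[12] = 16, a[13] = 4, a[14] = 1, a[15] = 22.
Since a[15] = a[1] = 22, the sequence is periodic with period 14.
(230 - 1) mod 14 = 5, so a[230] = a[6] = 25.

25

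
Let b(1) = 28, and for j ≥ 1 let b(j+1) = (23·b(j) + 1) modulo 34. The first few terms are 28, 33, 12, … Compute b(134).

Computing terms: b(1) = 28,  b(2) = 33,  b(3) = 12,  b(4) = 5,  b(5) = 14,  b(6) = 17,  b(7) = 18,  b(8) = 7,  b(9) = 26,  b(10) = 21,  b(11) = 8,  b(12) = 15,  b(13) = 6,  b(14) = 3,  b(15) = 2,  b(16) = 13,  b(17) = 28.
The sequence repeats with period 16.
(134 - 1) mod 16 = 5, so b(134) = b(6) = 17.

17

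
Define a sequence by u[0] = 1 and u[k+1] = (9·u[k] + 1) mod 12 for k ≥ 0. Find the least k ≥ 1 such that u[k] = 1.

Computing terms: u[0] = 1,  u[1] = 10,  u[2] = 7,  u[3] = 4,  u[4] = 1.
Since u[4] = u[0] = 1, the sequence is periodic with period 4.
The value 1 next appears (with k ≥ 1) at u[4].

4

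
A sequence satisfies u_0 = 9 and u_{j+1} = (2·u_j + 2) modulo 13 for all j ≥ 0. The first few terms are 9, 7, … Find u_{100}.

5

We have u_0 = 9, u_1 = 7, u_2 = 3, u_3 = 8, u_4 = 5, u_5 = 12, u_6 = 0, u_7 = 2, u_8 = 6, u_9 = 1, u_{10} = 4, u_{11} = 10, u_{12} = 9.
The sequence repeats with period 12.
(100 - 0) mod 12 = 4, so u_{100} = u_4 = 5.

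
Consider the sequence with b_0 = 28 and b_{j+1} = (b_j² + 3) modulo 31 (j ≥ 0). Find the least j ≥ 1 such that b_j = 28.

Listing terms: b_0 = 28; b_1 = 12; b_2 = 23; b_3 = 5; b_4 = 28.
The sequence repeats with period 4.
The value 28 next appears (with j ≥ 1) at b_4.

4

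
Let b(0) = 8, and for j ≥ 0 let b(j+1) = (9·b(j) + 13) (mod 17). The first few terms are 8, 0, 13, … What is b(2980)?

Listing terms: b(0) = 8; b(1) = 0; b(2) = 13; b(3) = 11; b(4) = 10; b(5) = 1; b(6) = 5; b(7) = 7; b(8) = 8.
The sequence repeats with period 8.
(2980 - 0) mod 8 = 4, so b(2980) = b(4) = 10.

10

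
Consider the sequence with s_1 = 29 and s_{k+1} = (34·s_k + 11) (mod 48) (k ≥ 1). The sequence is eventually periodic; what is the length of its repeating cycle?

Listing terms: s_1 = 29, s_2 = 37, s_3 = 21, s_4 = 5, s_5 = 37.
Since s_5 = s_2 = 37, the sequence is eventually periodic: after a pre-period of length 1 it cycles with period 3.

3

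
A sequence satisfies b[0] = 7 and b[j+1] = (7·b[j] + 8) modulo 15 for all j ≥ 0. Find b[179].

b[0] = 7, b[1] = 12, b[2] = 2, b[3] = 7.
Since b[3] = b[0] = 7, the sequence is periodic with period 3.
So b[179] = b[0 + ((179-0) mod 3)] = b[2] = 2.

2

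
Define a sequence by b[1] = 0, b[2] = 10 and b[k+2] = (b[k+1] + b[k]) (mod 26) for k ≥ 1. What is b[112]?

10

Computing terms: b[1] = 0,  b[2] = 10,  b[3] = 10,  b[4] = 20,  b[5] = 4,  b[6] = 24,  b[7] = 2,  b[8] = 0,  b[9] = 2,  b[10] = 2,  b[11] = 4,  b[12] = 6,  b[13] = 10,  b[14] = 16,  b[15] = 0,  b[16] = 16,  b[17] = 16,  b[18] = 6,  b[19] = 22,  b[20] = 2,  b[21] = 24,  b[22] = 0,  b[23] = 24,  b[24] = 24,  b[25] = 22,  b[26] = 20,  b[27] = 16,  b[28] = 10,  b[29] = 0,  b[30] = 10.
The sequence repeats with period 28.
So b[112] = b[1 + ((112-1) mod 28)] = b[28] = 10.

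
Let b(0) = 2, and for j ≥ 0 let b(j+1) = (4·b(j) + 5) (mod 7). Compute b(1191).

2

Listing terms: b(0) = 2; b(1) = 6; b(2) = 1; b(3) = 2.
Since b(3) = b(0) = 2, the sequence is periodic with period 3.
So b(1191) = b(0 + ((1191-0) mod 3)) = b(0) = 2.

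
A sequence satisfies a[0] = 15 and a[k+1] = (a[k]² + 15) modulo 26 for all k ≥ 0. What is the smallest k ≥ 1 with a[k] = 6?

a[0] = 15,  a[1] = 6,  a[2] = 25,  a[3] = 16,  a[4] = 11,  a[5] = 6.
Since a[5] = a[1] = 6, the sequence is eventually periodic: after a pre-period of length 1 it cycles with period 4.
The value 6 first appears (with k ≥ 1) at a[1].

1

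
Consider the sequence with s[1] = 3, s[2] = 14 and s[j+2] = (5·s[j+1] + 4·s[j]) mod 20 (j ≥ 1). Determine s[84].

We have s[1] = 3,  s[2] = 14,  s[3] = 2,  s[4] = 6,  s[5] = 18,  s[6] = 14,  s[7] = 2.
Since (s[6], s[7]) = (s[2], s[3]) = (14, 2) (two consecutive terms determine the rest), the sequence is eventually periodic: after a pre-period of length 1 it cycles with period 4.
For j ≥ 2, s[j] depends only on (j - 2) mod 4. (84 - 2) mod 4 = 2, so s[84] = s[4] = 6.

6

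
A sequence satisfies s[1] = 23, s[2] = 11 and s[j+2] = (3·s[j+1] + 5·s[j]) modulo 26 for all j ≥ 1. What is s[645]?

Computing terms: s[1] = 23; s[2] = 11; s[3] = 18; s[4] = 5; s[5] = 1; s[6] = 2; s[7] = 11; s[8] = 17; s[9] = 2; s[10] = 13; s[11] = 23; s[12] = 4; s[13] = 23; s[14] = 11.
Since (s[13], s[14]) = (s[1], s[2]) = (23, 11) (two consecutive terms determine the rest), the sequence is periodic with period 12.
So s[645] = s[1 + ((645-1) mod 12)] = s[9] = 2.

2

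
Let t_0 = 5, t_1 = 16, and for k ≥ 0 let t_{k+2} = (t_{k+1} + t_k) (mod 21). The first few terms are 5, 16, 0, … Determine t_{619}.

Listing terms: t_0 = 5, t_1 = 16, t_2 = 0, t_3 = 16, t_4 = 16, t_5 = 11, t_6 = 6, t_7 = 17, t_8 = 2, t_9 = 19, t_{10} = 0, t_{11} = 19, t_{12} = 19, t_{13} = 17, t_{14} = 15, t_{15} = 11, t_{16} = 5, t_{17} = 16.
The sequence repeats with period 16.
So t_{619} = t_{0 + ((619-0) mod 16)} = t_{11} = 19.

19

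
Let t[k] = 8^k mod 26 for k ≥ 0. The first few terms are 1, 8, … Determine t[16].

14

Listing terms: t[0] = 1; t[1] = 8; t[2] = 12; t[3] = 18; t[4] = 14; t[5] = 8.
Since t[5] = t[1] = 8, the sequence is eventually periodic: after a pre-period of length 1 it cycles with period 4.
For k ≥ 1, t[k] depends only on (k - 1) mod 4. (16 - 1) mod 4 = 3, so t[16] = t[4] = 14.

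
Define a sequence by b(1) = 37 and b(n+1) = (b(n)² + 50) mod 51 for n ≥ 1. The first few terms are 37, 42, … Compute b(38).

We have b(1) = 37, b(2) = 42, b(3) = 29, b(4) = 24, b(5) = 14, b(6) = 42.
Since b(6) = b(2) = 42, the sequence is eventually periodic: after a pre-period of length 1 it cycles with period 4.
For n ≥ 2, b(n) depends only on (n - 2) mod 4. (38 - 2) mod 4 = 0, so b(38) = b(2) = 42.

42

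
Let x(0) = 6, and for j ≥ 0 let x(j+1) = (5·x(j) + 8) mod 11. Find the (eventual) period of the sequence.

We have x(0) = 6,  x(1) = 5,  x(2) = 0,  x(3) = 8,  x(4) = 4,  x(5) = 6.
Since x(5) = x(0) = 6, the sequence is periodic with period 5.

5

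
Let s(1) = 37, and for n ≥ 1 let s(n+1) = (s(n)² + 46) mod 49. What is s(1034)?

Computing terms: s(1) = 37,  s(2) = 43,  s(3) = 33,  s(4) = 8,  s(5) = 12,  s(6) = 43.
Since s(6) = s(2) = 43, the sequence is eventually periodic: after a pre-period of length 1 it cycles with period 4.
For n ≥ 2, s(n) depends only on (n - 2) mod 4. (1034 - 2) mod 4 = 0, so s(1034) = s(2) = 43.

43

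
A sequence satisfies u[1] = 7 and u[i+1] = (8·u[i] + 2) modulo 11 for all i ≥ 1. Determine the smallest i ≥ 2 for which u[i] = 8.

8

u[1] = 7; u[2] = 3; u[3] = 4; u[4] = 1; u[5] = 10; u[6] = 5; u[7] = 9; u[8] = 8; u[9] = 0; u[10] = 2; u[11] = 7.
The sequence repeats with period 10.
The value 8 first appears (with i ≥ 2) at u[8].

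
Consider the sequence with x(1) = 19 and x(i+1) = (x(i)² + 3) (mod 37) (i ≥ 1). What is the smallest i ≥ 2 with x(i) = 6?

6

We have x(1) = 19,  x(2) = 31,  x(3) = 2,  x(4) = 7,  x(5) = 15,  x(6) = 6,  x(7) = 2.
Since x(7) = x(3) = 2, the sequence is eventually periodic: after a pre-period of length 2 it cycles with period 4.
The value 6 first appears (with i ≥ 2) at x(6).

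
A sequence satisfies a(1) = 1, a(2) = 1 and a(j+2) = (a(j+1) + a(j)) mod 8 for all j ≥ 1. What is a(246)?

0

We have a(1) = 1,  a(2) = 1,  a(3) = 2,  a(4) = 3,  a(5) = 5,  a(6) = 0,  a(7) = 5,  a(8) = 5,  a(9) = 2,  a(10) = 7,  a(11) = 1,  a(12) = 0,  a(13) = 1,  a(14) = 1.
Since (a(13), a(14)) = (a(1), a(2)) = (1, 1) (two consecutive terms determine the rest), the sequence is periodic with period 12.
So a(246) = a(1 + ((246-1) mod 12)) = a(6) = 0.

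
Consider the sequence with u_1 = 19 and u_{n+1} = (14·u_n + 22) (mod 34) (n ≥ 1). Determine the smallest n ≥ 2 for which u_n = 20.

11

Computing terms: u_1 = 19,  u_2 = 16,  u_3 = 8,  u_4 = 32,  u_5 = 28,  u_6 = 6,  u_7 = 4,  u_8 = 10,  u_9 = 26,  u_{10} = 12,  u_{11} = 20,  u_{12} = 30,  u_{13} = 0,  u_{14} = 22,  u_{15} = 24,  u_{16} = 18,  u_{17} = 2,  u_{18} = 16.
Since u_{18} = u_2 = 16, the sequence is eventually periodic: after a pre-period of length 1 it cycles with period 16.
The value 20 first appears (with n ≥ 2) at u_{11}.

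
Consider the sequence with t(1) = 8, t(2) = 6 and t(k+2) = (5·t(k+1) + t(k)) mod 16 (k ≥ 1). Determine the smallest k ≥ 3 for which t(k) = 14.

8

We have t(1) = 8,  t(2) = 6,  t(3) = 6,  t(4) = 4,  t(5) = 10,  t(6) = 6,  t(7) = 8,  t(8) = 14,  t(9) = 14,  t(10) = 4,  t(11) = 2,  t(12) = 14,  t(13) = 8,  t(14) = 6.
The sequence repeats with period 12.
The value 14 first appears (with k ≥ 3) at t(8).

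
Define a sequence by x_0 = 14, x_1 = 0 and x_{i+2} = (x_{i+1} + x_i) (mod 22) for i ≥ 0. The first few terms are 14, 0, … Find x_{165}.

Listing terms: x_0 = 14, x_1 = 0, x_2 = 14, x_3 = 14, x_4 = 6, x_5 = 20, x_6 = 4, x_7 = 2, x_8 = 6, x_9 = 8, x_{10} = 14, x_{11} = 0.
The sequence repeats with period 10.
(165 - 0) mod 10 = 5, so x_{165} = x_5 = 20.

20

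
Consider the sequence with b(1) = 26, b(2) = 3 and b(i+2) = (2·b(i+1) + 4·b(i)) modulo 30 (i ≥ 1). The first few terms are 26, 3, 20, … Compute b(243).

Listing terms: b(1) = 26,  b(2) = 3,  b(3) = 20,  b(4) = 22,  b(5) = 4,  b(6) = 6,  b(7) = 28,  b(8) = 20,  b(9) = 2,  b(10) = 24,  b(11) = 26,  b(12) = 28,  b(13) = 10,  b(14) = 12,  b(15) = 4,  b(16) = 26,  b(17) = 8,  b(18) = 0,  b(19) = 2,  b(20) = 4,  b(21) = 16,  b(22) = 18,  b(23) = 10,  b(24) = 2,  b(25) = 14,  b(26) = 6,  b(27) = 8,  b(28) = 10,  b(29) = 22,  b(30) = 24,  b(31) = 16,  b(32) = 8,  b(33) = 20,  b(34) = 12,  b(35) = 14,  b(36) = 16,  b(37) = 28,  b(38) = 0,  b(39) = 22,  b(40) = 14,  b(41) = 26,  b(42) = 18,  b(43) = 20,  b(44) = 22.
Since (b(43), b(44)) = (b(3), b(4)) = (20, 22) (two consecutive terms determine the rest), the sequence is eventually periodic: after a pre-period of length 2 it cycles with period 40.
For i ≥ 3, b(i) depends only on (i - 3) mod 40. (243 - 3) mod 40 = 0, so b(243) = b(3) = 20.

20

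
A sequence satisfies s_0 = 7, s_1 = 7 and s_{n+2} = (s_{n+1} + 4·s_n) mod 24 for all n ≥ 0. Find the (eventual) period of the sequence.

8

We have s_0 = 7, s_1 = 7, s_2 = 11, s_3 = 15, s_4 = 11, s_5 = 23, s_6 = 19, s_7 = 15, s_8 = 19, s_9 = 7, s_{10} = 11.
Since (s_9, s_{10}) = (s_1, s_2) = (7, 11) (two consecutive terms determine the rest), the sequence is eventually periodic: after a pre-period of length 1 it cycles with period 8.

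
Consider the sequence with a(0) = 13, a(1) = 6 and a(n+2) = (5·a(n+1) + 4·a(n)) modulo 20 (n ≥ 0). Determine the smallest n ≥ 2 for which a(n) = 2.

We have a(0) = 13; a(1) = 6; a(2) = 2; a(3) = 14; a(4) = 18; a(5) = 6; a(6) = 2.
Since (a(5), a(6)) = (a(1), a(2)) = (6, 2) (two consecutive terms determine the rest), the sequence is eventually periodic: after a pre-period of length 1 it cycles with period 4.
The value 2 first appears (with n ≥ 2) at a(2).

2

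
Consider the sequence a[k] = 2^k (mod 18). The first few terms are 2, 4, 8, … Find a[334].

16

a[1] = 2,  a[2] = 4,  a[3] = 8,  a[4] = 16,  a[5] = 14,  a[6] = 10,  a[7] = 2.
Since a[7] = a[1] = 2, the sequence is periodic with period 6.
So a[334] = a[1 + ((334-1) mod 6)] = a[4] = 16.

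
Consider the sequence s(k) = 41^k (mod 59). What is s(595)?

49

We have s(1) = 41, s(2) = 29, s(3) = 9, s(4) = 15, s(5) = 25, s(6) = 22, s(7) = 17, s(8) = 48, s(9) = 21, s(10) = 35, s(11) = 19, s(12) = 12, s(13) = 20, s(14) = 53, s(15) = 49, s(16) = 3, s(17) = 5, s(18) = 28, s(19) = 27, s(20) = 45, s(21) = 16, s(22) = 7, s(23) = 51, s(24) = 26, s(25) = 4, s(26) = 46, s(27) = 57, s(28) = 36, s(29) = 1, s(30) = 41.
The sequence repeats with period 29.
So s(595) = s(1 + ((595-1) mod 29)) = s(15) = 49.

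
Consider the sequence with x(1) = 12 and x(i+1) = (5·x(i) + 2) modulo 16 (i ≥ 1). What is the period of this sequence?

8

We have x(1) = 12; x(2) = 14; x(3) = 8; x(4) = 10; x(5) = 4; x(6) = 6; x(7) = 0; x(8) = 2; x(9) = 12.
The sequence repeats with period 8.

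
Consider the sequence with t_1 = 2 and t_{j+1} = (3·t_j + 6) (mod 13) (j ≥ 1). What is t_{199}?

We have t_1 = 2, t_2 = 12, t_3 = 3, t_4 = 2.
Since t_4 = t_1 = 2, the sequence is periodic with period 3.
So t_{199} = t_{1 + ((199-1) mod 3)} = t_1 = 2.

2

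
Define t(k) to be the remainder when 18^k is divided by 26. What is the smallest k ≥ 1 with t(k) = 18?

1

t(0) = 1; t(1) = 18; t(2) = 12; t(3) = 8; t(4) = 14; t(5) = 18.
Since t(5) = t(1) = 18, the sequence is eventually periodic: after a pre-period of length 1 it cycles with period 4.
The value 18 first appears (with k ≥ 1) at t(1).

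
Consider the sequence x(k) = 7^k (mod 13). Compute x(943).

6

x(1) = 7,  x(2) = 10,  x(3) = 5,  x(4) = 9,  x(5) = 11,  x(6) = 12,  x(7) = 6,  x(8) = 3,  x(9) = 8,  x(10) = 4,  x(11) = 2,  x(12) = 1,  x(13) = 7.
The sequence repeats with period 12.
(943 - 1) mod 12 = 6, so x(943) = x(7) = 6.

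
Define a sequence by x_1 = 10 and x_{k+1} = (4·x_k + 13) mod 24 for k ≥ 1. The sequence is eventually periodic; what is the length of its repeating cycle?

3

Listing terms: x_1 = 10; x_2 = 5; x_3 = 9; x_4 = 1; x_5 = 17; x_6 = 9.
Since x_6 = x_3 = 9, the sequence is eventually periodic: after a pre-period of length 2 it cycles with period 3.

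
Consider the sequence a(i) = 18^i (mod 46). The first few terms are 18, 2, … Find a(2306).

6

We have a(1) = 18; a(2) = 2; a(3) = 36; a(4) = 4; a(5) = 26; a(6) = 8; a(7) = 6; a(8) = 16; a(9) = 12; a(10) = 32; a(11) = 24; a(12) = 18.
Since a(12) = a(1) = 18, the sequence is periodic with period 11.
So a(2306) = a(1 + ((2306-1) mod 11)) = a(7) = 6.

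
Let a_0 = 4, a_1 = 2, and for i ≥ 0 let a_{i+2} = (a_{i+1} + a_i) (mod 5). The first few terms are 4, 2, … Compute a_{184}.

4

a_0 = 4; a_1 = 2; a_2 = 1; a_3 = 3; a_4 = 4; a_5 = 2.
The sequence repeats with period 4.
So a_{184} = a_{0 + ((184-0) mod 4)} = a_0 = 4.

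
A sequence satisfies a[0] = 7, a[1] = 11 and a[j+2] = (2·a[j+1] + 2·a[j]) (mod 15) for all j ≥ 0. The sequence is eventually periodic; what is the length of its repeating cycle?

24

a[0] = 7,  a[1] = 11,  a[2] = 6,  a[3] = 4,  a[4] = 5,  a[5] = 3,  a[6] = 1,  a[7] = 8,  a[8] = 3,  a[9] = 7,  a[10] = 5,  a[11] = 9,  a[12] = 13,  a[13] = 14,  a[14] = 9,  a[15] = 1,  a[16] = 5,  a[17] = 12,  a[18] = 4,  a[19] = 2,  a[20] = 12,  a[21] = 13,  a[22] = 5,  a[23] = 6,  a[24] = 7,  a[25] = 11.
Since (a[24], a[25]) = (a[0], a[1]) = (7, 11) (two consecutive terms determine the rest), the sequence is periodic with period 24.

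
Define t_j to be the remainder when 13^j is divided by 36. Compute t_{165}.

Listing terms: t_1 = 13; t_2 = 25; t_3 = 1; t_4 = 13.
Since t_4 = t_1 = 13, the sequence is periodic with period 3.
(165 - 1) mod 3 = 2, so t_{165} = t_3 = 1.

1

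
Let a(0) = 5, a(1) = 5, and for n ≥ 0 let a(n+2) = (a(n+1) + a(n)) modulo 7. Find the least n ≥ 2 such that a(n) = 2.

a(0) = 5,  a(1) = 5,  a(2) = 3,  a(3) = 1,  a(4) = 4,  a(5) = 5,  a(6) = 2,  a(7) = 0,  a(8) = 2,  a(9) = 2,  a(10) = 4,  a(11) = 6,  a(12) = 3,  a(13) = 2,  a(14) = 5,  a(15) = 0,  a(16) = 5,  a(17) = 5.
The sequence repeats with period 16.
The value 2 first appears (with n ≥ 2) at a(6).

6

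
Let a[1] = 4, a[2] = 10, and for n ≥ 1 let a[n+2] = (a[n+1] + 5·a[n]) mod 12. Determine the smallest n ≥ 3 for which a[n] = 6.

We have a[1] = 4; a[2] = 10; a[3] = 6; a[4] = 8; a[5] = 2; a[6] = 6; a[7] = 4; a[8] = 10.
Since (a[7], a[8]) = (a[1], a[2]) = (4, 10) (two consecutive terms determine the rest), the sequence is periodic with period 6.
The value 6 first appears (with n ≥ 3) at a[3].

3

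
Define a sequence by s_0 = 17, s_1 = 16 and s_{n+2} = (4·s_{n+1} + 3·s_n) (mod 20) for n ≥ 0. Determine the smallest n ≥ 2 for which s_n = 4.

s_0 = 17; s_1 = 16; s_2 = 15; s_3 = 8; s_4 = 17; s_5 = 12; s_6 = 19; s_7 = 12; s_8 = 5; s_9 = 16; s_{10} = 19; s_{11} = 4; s_{12} = 13; s_{13} = 4; s_{14} = 15; s_{15} = 12; s_{16} = 13; s_{17} = 8; s_{18} = 11; s_{19} = 8; s_{20} = 5; s_{21} = 4; s_{22} = 11; s_{23} = 16; s_{24} = 17; s_{25} = 16.
The sequence repeats with period 24.
The value 4 first appears (with n ≥ 2) at s_{11}.

11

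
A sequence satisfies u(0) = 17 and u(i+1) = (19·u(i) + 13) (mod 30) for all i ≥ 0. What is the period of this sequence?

6

We have u(0) = 17, u(1) = 6, u(2) = 7, u(3) = 26, u(4) = 27, u(5) = 16, u(6) = 17.
Since u(6) = u(0) = 17, the sequence is periodic with period 6.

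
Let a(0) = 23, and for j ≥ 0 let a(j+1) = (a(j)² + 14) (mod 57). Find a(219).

18

Listing terms: a(0) = 23,  a(1) = 30,  a(2) = 2,  a(3) = 18,  a(4) = 53,  a(5) = 30.
Since a(5) = a(1) = 30, the sequence is eventually periodic: after a pre-period of length 1 it cycles with period 4.
For j ≥ 1, a(j) depends only on (j - 1) mod 4. (219 - 1) mod 4 = 2, so a(219) = a(3) = 18.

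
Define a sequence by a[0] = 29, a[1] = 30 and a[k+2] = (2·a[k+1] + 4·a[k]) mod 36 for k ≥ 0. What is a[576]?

20

We have a[0] = 29, a[1] = 30, a[2] = 32, a[3] = 4, a[4] = 28, a[5] = 0, a[6] = 4, a[7] = 8, a[8] = 32, a[9] = 24, a[10] = 32, a[11] = 16, a[12] = 16, a[13] = 24, a[14] = 4, a[15] = 32, a[16] = 8, a[17] = 0, a[18] = 32, a[19] = 28, a[20] = 4, a[21] = 12, a[22] = 4, a[23] = 20, a[24] = 20, a[25] = 12, a[26] = 32, a[27] = 4.
Since (a[26], a[27]) = (a[2], a[3]) = (32, 4) (two consecutive terms determine the rest), the sequence is eventually periodic: after a pre-period of length 2 it cycles with period 24.
For k ≥ 2, a[k] depends only on (k - 2) mod 24. (576 - 2) mod 24 = 22, so a[576] = a[24] = 20.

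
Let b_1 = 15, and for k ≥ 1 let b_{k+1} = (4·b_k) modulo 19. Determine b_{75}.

We have b_1 = 15; b_2 = 3; b_3 = 12; b_4 = 10; b_5 = 2; b_6 = 8; b_7 = 13; b_8 = 14; b_9 = 18; b_{10} = 15.
The sequence repeats with period 9.
(75 - 1) mod 9 = 2, so b_{75} = b_3 = 12.

12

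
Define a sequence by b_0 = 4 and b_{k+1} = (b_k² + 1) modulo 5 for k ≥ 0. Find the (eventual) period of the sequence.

We have b_0 = 4; b_1 = 2; b_2 = 0; b_3 = 1; b_4 = 2.
Since b_4 = b_1 = 2, the sequence is eventually periodic: after a pre-period of length 1 it cycles with period 3.

3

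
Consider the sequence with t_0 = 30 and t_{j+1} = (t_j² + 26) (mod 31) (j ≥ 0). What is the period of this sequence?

4

Computing terms: t_0 = 30,  t_1 = 27,  t_2 = 11,  t_3 = 23,  t_4 = 28,  t_5 = 4,  t_6 = 11.
Since t_6 = t_2 = 11, the sequence is eventually periodic: after a pre-period of length 2 it cycles with period 4.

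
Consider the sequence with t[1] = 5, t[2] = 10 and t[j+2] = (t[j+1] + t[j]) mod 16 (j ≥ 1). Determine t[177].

3

Listing terms: t[1] = 5, t[2] = 10, t[3] = 15, t[4] = 9, t[5] = 8, t[6] = 1, t[7] = 9, t[8] = 10, t[9] = 3, t[10] = 13, t[11] = 0, t[12] = 13, t[13] = 13, t[14] = 10, t[15] = 7, t[16] = 1, t[17] = 8, t[18] = 9, t[19] = 1, t[20] = 10, t[21] = 11, t[22] = 5, t[23] = 0, t[24] = 5, t[25] = 5, t[26] = 10.
The sequence repeats with period 24.
(177 - 1) mod 24 = 8, so t[177] = t[9] = 3.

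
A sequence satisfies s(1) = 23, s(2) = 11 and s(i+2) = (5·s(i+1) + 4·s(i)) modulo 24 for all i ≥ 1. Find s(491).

3

Computing terms: s(1) = 23, s(2) = 11, s(3) = 3, s(4) = 11, s(5) = 19, s(6) = 19, s(7) = 3, s(8) = 19, s(9) = 11, s(10) = 11, s(11) = 3.
Since (s(10), s(11)) = (s(2), s(3)) = (11, 3) (two consecutive terms determine the rest), the sequence is eventually periodic: after a pre-period of length 1 it cycles with period 8.
For i ≥ 2, s(i) depends only on (i - 2) mod 8. (491 - 2) mod 8 = 1, so s(491) = s(3) = 3.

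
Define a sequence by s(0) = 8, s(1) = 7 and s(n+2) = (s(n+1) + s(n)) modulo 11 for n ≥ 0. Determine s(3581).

Computing terms: s(0) = 8; s(1) = 7; s(2) = 4; s(3) = 0; s(4) = 4; s(5) = 4; s(6) = 8; s(7) = 1; s(8) = 9; s(9) = 10; s(10) = 8; s(11) = 7.
The sequence repeats with period 10.
(3581 - 0) mod 10 = 1, so s(3581) = s(1) = 7.

7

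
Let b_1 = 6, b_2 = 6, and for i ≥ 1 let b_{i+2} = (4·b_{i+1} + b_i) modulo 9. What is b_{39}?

Listing terms: b_1 = 6,  b_2 = 6,  b_3 = 3,  b_4 = 0,  b_5 = 3,  b_6 = 3,  b_7 = 6,  b_8 = 0,  b_9 = 6,  b_{10} = 6.
The sequence repeats with period 8.
(39 - 1) mod 8 = 6, so b_{39} = b_7 = 6.

6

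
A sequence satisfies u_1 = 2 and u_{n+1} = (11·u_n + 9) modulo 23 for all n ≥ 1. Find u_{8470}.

14

Computing terms: u_1 = 2, u_2 = 8, u_3 = 5, u_4 = 18, u_5 = 0, u_6 = 9, u_7 = 16, u_8 = 1, u_9 = 20, u_{10} = 22, u_{11} = 21, u_{12} = 10, u_{13} = 4, u_{14} = 7, u_{15} = 17, u_{16} = 12, u_{17} = 3, u_{18} = 19, u_{19} = 11, u_{20} = 15, u_{21} = 13, u_{22} = 14, u_{23} = 2.
Since u_{23} = u_1 = 2, the sequence is periodic with period 22.
So u_{8470} = u_{1 + ((8470-1) mod 22)} = u_{22} = 14.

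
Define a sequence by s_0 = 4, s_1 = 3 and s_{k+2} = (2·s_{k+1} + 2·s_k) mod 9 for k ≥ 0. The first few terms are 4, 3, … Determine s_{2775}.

Listing terms: s_0 = 4; s_1 = 3; s_2 = 5; s_3 = 7; s_4 = 6; s_5 = 8; s_6 = 1; s_7 = 0; s_8 = 2; s_9 = 4; s_{10} = 3.
The sequence repeats with period 9.
So s_{2775} = s_{0 + ((2775-0) mod 9)} = s_3 = 7.

7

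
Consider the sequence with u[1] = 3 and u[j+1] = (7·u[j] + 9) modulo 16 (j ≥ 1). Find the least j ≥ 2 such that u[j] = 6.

u[1] = 3,  u[2] = 14,  u[3] = 11,  u[4] = 6,  u[5] = 3.
Since u[5] = u[1] = 3, the sequence is periodic with period 4.
The value 6 first appears (with j ≥ 2) at u[4].

4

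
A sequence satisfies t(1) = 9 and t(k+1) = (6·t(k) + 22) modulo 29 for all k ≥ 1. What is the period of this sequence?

14

t(1) = 9,  t(2) = 18,  t(3) = 14,  t(4) = 19,  t(5) = 20,  t(6) = 26,  t(7) = 4,  t(8) = 17,  t(9) = 8,  t(10) = 12,  t(11) = 7,  t(12) = 6,  t(13) = 0,  t(14) = 22,  t(15) = 9.
Since t(15) = t(1) = 9, the sequence is periodic with period 14.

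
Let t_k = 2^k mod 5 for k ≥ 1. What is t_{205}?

2

Computing terms: t_1 = 2, t_2 = 4, t_3 = 3, t_4 = 1, t_5 = 2.
Since t_5 = t_1 = 2, the sequence is periodic with period 4.
So t_{205} = t_{1 + ((205-1) mod 4)} = t_1 = 2.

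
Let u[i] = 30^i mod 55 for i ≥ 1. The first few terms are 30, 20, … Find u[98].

5

We have u[1] = 30,  u[2] = 20,  u[3] = 50,  u[4] = 15,  u[5] = 10,  u[6] = 25,  u[7] = 35,  u[8] = 5,  u[9] = 40,  u[10] = 45,  u[11] = 30.
Since u[11] = u[1] = 30, the sequence is periodic with period 10.
So u[98] = u[1 + ((98-1) mod 10)] = u[8] = 5.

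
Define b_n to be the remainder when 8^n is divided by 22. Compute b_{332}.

20

Listing terms: b_1 = 8, b_2 = 20, b_3 = 6, b_4 = 4, b_5 = 10, b_6 = 14, b_7 = 2, b_8 = 16, b_9 = 18, b_{10} = 12, b_{11} = 8.
Since b_{11} = b_1 = 8, the sequence is periodic with period 10.
So b_{332} = b_{1 + ((332-1) mod 10)} = b_2 = 20.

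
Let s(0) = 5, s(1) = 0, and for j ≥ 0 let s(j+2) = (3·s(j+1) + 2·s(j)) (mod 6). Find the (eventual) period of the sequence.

4

Listing terms: s(0) = 5,  s(1) = 0,  s(2) = 4,  s(3) = 0,  s(4) = 2,  s(5) = 0,  s(6) = 4.
Since (s(5), s(6)) = (s(1), s(2)) = (0, 4) (two consecutive terms determine the rest), the sequence is eventually periodic: after a pre-period of length 1 it cycles with period 4.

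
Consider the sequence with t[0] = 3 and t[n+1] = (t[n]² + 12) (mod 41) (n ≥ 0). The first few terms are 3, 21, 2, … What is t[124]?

t[0] = 3; t[1] = 21; t[2] = 2; t[3] = 16; t[4] = 22; t[5] = 4; t[6] = 28; t[7] = 17; t[8] = 14; t[9] = 3.
Since t[9] = t[0] = 3, the sequence is periodic with period 9.
So t[124] = t[0 + ((124-0) mod 9)] = t[7] = 17.

17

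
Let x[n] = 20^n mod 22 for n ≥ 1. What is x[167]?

x[1] = 20, x[2] = 4, x[3] = 14, x[4] = 16, x[5] = 12, x[6] = 20.
The sequence repeats with period 5.
So x[167] = x[1 + ((167-1) mod 5)] = x[2] = 4.

4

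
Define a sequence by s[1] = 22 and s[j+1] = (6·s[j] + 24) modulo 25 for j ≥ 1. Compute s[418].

20

Listing terms: s[1] = 22, s[2] = 6, s[3] = 10, s[4] = 9, s[5] = 3, s[6] = 17, s[7] = 1, s[8] = 5, s[9] = 4, s[10] = 23, s[11] = 12, s[12] = 21, s[13] = 0, s[14] = 24, s[15] = 18, s[16] = 7, s[17] = 16, s[18] = 20, s[19] = 19, s[20] = 13, s[21] = 2, s[22] = 11, s[23] = 15, s[24] = 14, s[25] = 8, s[26] = 22.
Since s[26] = s[1] = 22, the sequence is periodic with period 25.
(418 - 1) mod 25 = 17, so s[418] = s[18] = 20.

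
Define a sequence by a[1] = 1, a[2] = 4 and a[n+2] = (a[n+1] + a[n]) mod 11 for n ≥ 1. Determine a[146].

a[1] = 1, a[2] = 4, a[3] = 5, a[4] = 9, a[5] = 3, a[6] = 1, a[7] = 4.
The sequence repeats with period 5.
(146 - 1) mod 5 = 0, so a[146] = a[1] = 1.

1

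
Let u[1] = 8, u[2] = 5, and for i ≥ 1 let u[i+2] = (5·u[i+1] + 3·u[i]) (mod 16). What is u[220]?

Computing terms: u[1] = 8,  u[2] = 5,  u[3] = 1,  u[4] = 4,  u[5] = 7,  u[6] = 15,  u[7] = 0,  u[8] = 13,  u[9] = 1,  u[10] = 12,  u[11] = 15,  u[12] = 15,  u[13] = 8,  u[14] = 5.
The sequence repeats with period 12.
(220 - 1) mod 12 = 3, so u[220] = u[4] = 4.

4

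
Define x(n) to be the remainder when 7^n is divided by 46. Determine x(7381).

Computing terms: x(1) = 7; x(2) = 3; x(3) = 21; x(4) = 9; x(5) = 17; x(6) = 27; x(7) = 5; x(8) = 35; x(9) = 15; x(10) = 13; x(11) = 45; x(12) = 39; x(13) = 43; x(14) = 25; x(15) = 37; x(16) = 29; x(17) = 19; x(18) = 41; x(19) = 11; x(20) = 31; x(21) = 33; x(22) = 1; x(23) = 7.
Since x(23) = x(1) = 7, the sequence is periodic with period 22.
So x(7381) = x(1 + ((7381-1) mod 22)) = x(11) = 45.

45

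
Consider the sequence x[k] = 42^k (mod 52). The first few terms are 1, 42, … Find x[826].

We have x[0] = 1, x[1] = 42, x[2] = 48, x[3] = 40, x[4] = 16, x[5] = 48.
Since x[5] = x[2] = 48, the sequence is eventually periodic: after a pre-period of length 2 it cycles with period 3.
For k ≥ 2, x[k] depends only on (k - 2) mod 3. (826 - 2) mod 3 = 2, so x[826] = x[4] = 16.

16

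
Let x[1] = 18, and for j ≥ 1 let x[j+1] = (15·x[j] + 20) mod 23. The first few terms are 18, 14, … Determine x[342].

12

x[1] = 18, x[2] = 14, x[3] = 0, x[4] = 20, x[5] = 21, x[6] = 13, x[7] = 8, x[8] = 2, x[9] = 4, x[10] = 11, x[11] = 1, x[12] = 12, x[13] = 16, x[14] = 7, x[15] = 10, x[16] = 9, x[17] = 17, x[18] = 22, x[19] = 5, x[20] = 3, x[21] = 19, x[22] = 6, x[23] = 18.
The sequence repeats with period 22.
(342 - 1) mod 22 = 11, so x[342] = x[12] = 12.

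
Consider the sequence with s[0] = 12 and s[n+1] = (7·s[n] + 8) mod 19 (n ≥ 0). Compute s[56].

6

s[0] = 12; s[1] = 16; s[2] = 6; s[3] = 12.
Since s[3] = s[0] = 12, the sequence is periodic with period 3.
So s[56] = s[0 + ((56-0) mod 3)] = s[2] = 6.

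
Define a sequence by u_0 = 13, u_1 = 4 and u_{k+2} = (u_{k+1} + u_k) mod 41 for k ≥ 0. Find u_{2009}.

40

Computing terms: u_0 = 13, u_1 = 4, u_2 = 17, u_3 = 21, u_4 = 38, u_5 = 18, u_6 = 15, u_7 = 33, u_8 = 7, u_9 = 40, u_{10} = 6, u_{11} = 5, u_{12} = 11, u_{13} = 16, u_{14} = 27, u_{15} = 2, u_{16} = 29, u_{17} = 31, u_{18} = 19, u_{19} = 9, u_{20} = 28, u_{21} = 37, u_{22} = 24, u_{23} = 20, u_{24} = 3, u_{25} = 23, u_{26} = 26, u_{27} = 8, u_{28} = 34, u_{29} = 1, u_{30} = 35, u_{31} = 36, u_{32} = 30, u_{33} = 25, u_{34} = 14, u_{35} = 39, u_{36} = 12, u_{37} = 10, u_{38} = 22, u_{39} = 32, u_{40} = 13, u_{41} = 4.
Since (u_{40}, u_{41}) = (u_0, u_1) = (13, 4) (two consecutive terms determine the rest), the sequence is periodic with period 40.
(2009 - 0) mod 40 = 9, so u_{2009} = u_9 = 40.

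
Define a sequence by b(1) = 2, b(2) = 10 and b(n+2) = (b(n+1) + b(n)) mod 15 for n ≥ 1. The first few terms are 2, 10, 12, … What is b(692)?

b(1) = 2,  b(2) = 10,  b(3) = 12,  b(4) = 7,  b(5) = 4,  b(6) = 11,  b(7) = 0,  b(8) = 11,  b(9) = 11,  b(10) = 7,  b(11) = 3,  b(12) = 10,  b(13) = 13,  b(14) = 8,  b(15) = 6,  b(16) = 14,  b(17) = 5,  b(18) = 4,  b(19) = 9,  b(20) = 13,  b(21) = 7,  b(22) = 5,  b(23) = 12,  b(24) = 2,  b(25) = 14,  b(26) = 1,  b(27) = 0,  b(28) = 1,  b(29) = 1,  b(30) = 2,  b(31) = 3,  b(32) = 5,  b(33) = 8,  b(34) = 13,  b(35) = 6,  b(36) = 4,  b(37) = 10,  b(38) = 14,  b(39) = 9,  b(40) = 8,  b(41) = 2,  b(42) = 10.
Since (b(41), b(42)) = (b(1), b(2)) = (2, 10) (two consecutive terms determine the rest), the sequence is periodic with period 40.
(692 - 1) mod 40 = 11, so b(692) = b(12) = 10.

10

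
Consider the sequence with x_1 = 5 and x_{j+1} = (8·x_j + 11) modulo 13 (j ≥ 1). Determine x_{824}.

9

Listing terms: x_1 = 5; x_2 = 12; x_3 = 3; x_4 = 9; x_5 = 5.
Since x_5 = x_1 = 5, the sequence is periodic with period 4.
(824 - 1) mod 4 = 3, so x_{824} = x_4 = 9.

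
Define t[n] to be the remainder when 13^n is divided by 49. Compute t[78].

We have t[1] = 13; t[2] = 22; t[3] = 41; t[4] = 43; t[5] = 20; t[6] = 15; t[7] = 48; t[8] = 36; t[9] = 27; t[10] = 8; t[11] = 6; t[12] = 29; t[13] = 34; t[14] = 1; t[15] = 13.
The sequence repeats with period 14.
(78 - 1) mod 14 = 7, so t[78] = t[8] = 36.

36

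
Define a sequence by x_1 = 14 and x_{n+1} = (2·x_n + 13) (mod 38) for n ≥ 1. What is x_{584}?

23

x_1 = 14; x_2 = 3; x_3 = 19; x_4 = 13; x_5 = 1; x_6 = 15; x_7 = 5; x_8 = 23; x_9 = 21; x_{10} = 17; x_{11} = 9; x_{12} = 31; x_{13} = 37; x_{14} = 11; x_{15} = 35; x_{16} = 7; x_{17} = 27; x_{18} = 29; x_{19} = 33; x_{20} = 3.
Since x_{20} = x_2 = 3, the sequence is eventually periodic: after a pre-period of length 1 it cycles with period 18.
For n ≥ 2, x_n depends only on (n - 2) mod 18. (584 - 2) mod 18 = 6, so x_{584} = x_8 = 23.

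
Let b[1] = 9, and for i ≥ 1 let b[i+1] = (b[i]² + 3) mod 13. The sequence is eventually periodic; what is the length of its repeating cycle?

Listing terms: b[1] = 9,  b[2] = 6,  b[3] = 0,  b[4] = 3,  b[5] = 12,  b[6] = 4,  b[7] = 6.
Since b[7] = b[2] = 6, the sequence is eventually periodic: after a pre-period of length 1 it cycles with period 5.

5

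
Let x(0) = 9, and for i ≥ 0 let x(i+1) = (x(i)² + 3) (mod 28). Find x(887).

Listing terms: x(0) = 9,  x(1) = 0,  x(2) = 3,  x(3) = 12,  x(4) = 7,  x(5) = 24,  x(6) = 19,  x(7) = 0.
Since x(7) = x(1) = 0, the sequence is eventually periodic: after a pre-period of length 1 it cycles with period 6.
For i ≥ 1, x(i) depends only on (i - 1) mod 6. (887 - 1) mod 6 = 4, so x(887) = x(5) = 24.

24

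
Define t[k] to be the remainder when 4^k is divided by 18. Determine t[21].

10

t[1] = 4,  t[2] = 16,  t[3] = 10,  t[4] = 4.
The sequence repeats with period 3.
So t[21] = t[1 + ((21-1) mod 3)] = t[3] = 10.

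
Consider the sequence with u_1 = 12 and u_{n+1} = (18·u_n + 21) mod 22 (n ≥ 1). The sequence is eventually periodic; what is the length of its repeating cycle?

10

u_1 = 12, u_2 = 17, u_3 = 19, u_4 = 11, u_5 = 21, u_6 = 3, u_7 = 9, u_8 = 7, u_9 = 15, u_{10} = 5, u_{11} = 1, u_{12} = 17.
Since u_{12} = u_2 = 17, the sequence is eventually periodic: after a pre-period of length 1 it cycles with period 10.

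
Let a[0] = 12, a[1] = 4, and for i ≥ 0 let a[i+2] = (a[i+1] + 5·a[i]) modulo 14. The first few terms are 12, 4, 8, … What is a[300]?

2

a[0] = 12,  a[1] = 4,  a[2] = 8,  a[3] = 0,  a[4] = 12,  a[5] = 12,  a[6] = 2,  a[7] = 6,  a[8] = 2,  a[9] = 4,  a[10] = 0,  a[11] = 6,  a[12] = 6,  a[13] = 8,  a[14] = 10,  a[15] = 8,  a[16] = 2,  a[17] = 0,  a[18] = 10,  a[19] = 10,  a[20] = 4,  a[21] = 12,  a[22] = 4.
Since (a[21], a[22]) = (a[0], a[1]) = (12, 4) (two consecutive terms determine the rest), the sequence is periodic with period 21.
So a[300] = a[0 + ((300-0) mod 21)] = a[6] = 2.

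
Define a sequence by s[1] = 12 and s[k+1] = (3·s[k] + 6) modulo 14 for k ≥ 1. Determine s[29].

8

s[1] = 12,  s[2] = 0,  s[3] = 6,  s[4] = 10,  s[5] = 8,  s[6] = 2,  s[7] = 12.
Since s[7] = s[1] = 12, the sequence is periodic with period 6.
(29 - 1) mod 6 = 4, so s[29] = s[5] = 8.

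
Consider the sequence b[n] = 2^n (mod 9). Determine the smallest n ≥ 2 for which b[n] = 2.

Listing terms: b[1] = 2,  b[2] = 4,  b[3] = 8,  b[4] = 7,  b[5] = 5,  b[6] = 1,  b[7] = 2.
Since b[7] = b[1] = 2, the sequence is periodic with period 6.
The value 2 next appears (with n ≥ 2) at b[7].

7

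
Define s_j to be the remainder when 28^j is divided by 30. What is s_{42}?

s_0 = 1; s_1 = 28; s_2 = 4; s_3 = 22; s_4 = 16; s_5 = 28.
Since s_5 = s_1 = 28, the sequence is eventually periodic: after a pre-period of length 1 it cycles with period 4.
For j ≥ 1, s_j depends only on (j - 1) mod 4. (42 - 1) mod 4 = 1, so s_{42} = s_2 = 4.

4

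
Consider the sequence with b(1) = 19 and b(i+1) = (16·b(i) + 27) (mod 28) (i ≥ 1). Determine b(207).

Listing terms: b(1) = 19, b(2) = 23, b(3) = 3, b(4) = 19.
The sequence repeats with period 3.
So b(207) = b(1 + ((207-1) mod 3)) = b(3) = 3.

3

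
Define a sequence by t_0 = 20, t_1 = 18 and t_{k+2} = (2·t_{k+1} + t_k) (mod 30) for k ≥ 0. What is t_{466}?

Computing terms: t_0 = 20; t_1 = 18; t_2 = 26; t_3 = 10; t_4 = 16; t_5 = 12; t_6 = 10; t_7 = 2; t_8 = 14; t_9 = 0; t_{10} = 14; t_{11} = 28; t_{12} = 10; t_{13} = 18; t_{14} = 16; t_{15} = 20; t_{16} = 26; t_{17} = 12; t_{18} = 20; t_{19} = 22; t_{20} = 4; t_{21} = 0; t_{22} = 4; t_{23} = 8; t_{24} = 20; t_{25} = 18.
Since (t_{24}, t_{25}) = (t_0, t_1) = (20, 18) (two consecutive terms determine the rest), the sequence is periodic with period 24.
So t_{466} = t_{0 + ((466-0) mod 24)} = t_{10} = 14.

14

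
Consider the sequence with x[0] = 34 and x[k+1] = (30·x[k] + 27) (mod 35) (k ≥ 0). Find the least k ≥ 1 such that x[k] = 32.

We have x[0] = 34; x[1] = 32; x[2] = 7; x[3] = 27; x[4] = 32.
Since x[4] = x[1] = 32, the sequence is eventually periodic: after a pre-period of length 1 it cycles with period 3.
The value 32 first appears (with k ≥ 1) at x[1].

1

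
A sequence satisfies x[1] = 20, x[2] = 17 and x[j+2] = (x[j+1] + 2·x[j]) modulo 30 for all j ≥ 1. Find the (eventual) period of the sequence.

We have x[1] = 20; x[2] = 17; x[3] = 27; x[4] = 1; x[5] = 25; x[6] = 27; x[7] = 17; x[8] = 11; x[9] = 15; x[10] = 7; x[11] = 7; x[12] = 21; x[13] = 5; x[14] = 17; x[15] = 27.
Since (x[14], x[15]) = (x[2], x[3]) = (17, 27) (two consecutive terms determine the rest), the sequence is eventually periodic: after a pre-period of length 1 it cycles with period 12.

12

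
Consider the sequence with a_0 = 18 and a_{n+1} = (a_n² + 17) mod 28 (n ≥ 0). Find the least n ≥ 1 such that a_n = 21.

5

a_0 = 18; a_1 = 5; a_2 = 14; a_3 = 17; a_4 = 26; a_5 = 21; a_6 = 10; a_7 = 5.
Since a_7 = a_1 = 5, the sequence is eventually periodic: after a pre-period of length 1 it cycles with period 6.
The value 21 first appears (with n ≥ 1) at a_5.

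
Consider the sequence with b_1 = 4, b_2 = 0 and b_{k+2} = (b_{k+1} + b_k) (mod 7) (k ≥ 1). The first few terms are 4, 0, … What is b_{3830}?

We have b_1 = 4,  b_2 = 0,  b_3 = 4,  b_4 = 4,  b_5 = 1,  b_6 = 5,  b_7 = 6,  b_8 = 4,  b_9 = 3,  b_{10} = 0,  b_{11} = 3,  b_{12} = 3,  b_{13} = 6,  b_{14} = 2,  b_{15} = 1,  b_{16} = 3,  b_{17} = 4,  b_{18} = 0.
The sequence repeats with period 16.
(3830 - 1) mod 16 = 5, so b_{3830} = b_6 = 5.

5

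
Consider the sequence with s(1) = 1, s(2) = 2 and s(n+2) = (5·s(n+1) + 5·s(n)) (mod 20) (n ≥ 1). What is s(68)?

10

Computing terms: s(1) = 1,  s(2) = 2,  s(3) = 15,  s(4) = 5,  s(5) = 0,  s(6) = 5,  s(7) = 5,  s(8) = 10,  s(9) = 15,  s(10) = 5.
Since (s(9), s(10)) = (s(3), s(4)) = (15, 5) (two consecutive terms determine the rest), the sequence is eventually periodic: after a pre-period of length 2 it cycles with period 6.
For n ≥ 3, s(n) depends only on (n - 3) mod 6. (68 - 3) mod 6 = 5, so s(68) = s(8) = 10.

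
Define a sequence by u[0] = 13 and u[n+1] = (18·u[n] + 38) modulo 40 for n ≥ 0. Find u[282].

34

Listing terms: u[0] = 13, u[1] = 32, u[2] = 14, u[3] = 10, u[4] = 18, u[5] = 2, u[6] = 34, u[7] = 10.
Since u[7] = u[3] = 10, the sequence is eventually periodic: after a pre-period of length 3 it cycles with period 4.
For n ≥ 3, u[n] depends only on (n - 3) mod 4. (282 - 3) mod 4 = 3, so u[282] = u[6] = 34.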